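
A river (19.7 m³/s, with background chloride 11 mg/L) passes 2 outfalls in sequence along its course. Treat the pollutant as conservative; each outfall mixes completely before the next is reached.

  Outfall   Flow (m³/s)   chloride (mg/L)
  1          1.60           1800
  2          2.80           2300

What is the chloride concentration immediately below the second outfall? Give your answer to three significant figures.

396 mg/L

Outfall 1: combined Q = 21.30 m³/s; C = (19.70·11.00 + 1.600·1800)/21.30 = 145.4 mg/L.
Outfall 2: combined Q = 24.10 m³/s; C = (21.30·145.4 + 2.800·2300)/24.10 = 395.7 mg/L.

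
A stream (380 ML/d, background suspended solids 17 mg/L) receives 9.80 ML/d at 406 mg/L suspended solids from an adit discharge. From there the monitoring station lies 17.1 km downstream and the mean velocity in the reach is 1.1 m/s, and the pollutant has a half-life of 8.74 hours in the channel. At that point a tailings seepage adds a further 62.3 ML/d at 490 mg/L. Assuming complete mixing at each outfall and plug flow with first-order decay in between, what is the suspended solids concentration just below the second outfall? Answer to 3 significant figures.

Mixed concentration C = ΣQC/ΣQ = (380.0·17.00 + 9.800·406.0) / 389.8 = 10440/389.8 = 26.78 mg/L; combined flow 389.8 ML/d.
Travel time t = 17.1·1000 / 1.1 = 15550 s = 4.318 h.
Half-life 8.74 h → k = ln 2 / 8.74 = 0.07931 h⁻¹ = 1.903 d⁻¹.
After decay, C = 26.78 × e^(−kt) = 26.78 × 0.7100 = 19.01 mg/L.
At the second outfall, C = (389.8·19.01 + 62.30·490.0) / (389.8 + 62.30) = 83.92 mg/L.

83.9 mg/L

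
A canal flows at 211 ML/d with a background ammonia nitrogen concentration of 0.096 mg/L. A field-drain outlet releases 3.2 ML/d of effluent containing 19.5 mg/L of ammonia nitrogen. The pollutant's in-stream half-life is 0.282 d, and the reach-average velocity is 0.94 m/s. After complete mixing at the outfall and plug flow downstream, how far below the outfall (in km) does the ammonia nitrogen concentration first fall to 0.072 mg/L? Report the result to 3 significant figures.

55.5 km

Mass balance: C = (211.0·0.09600 + 3.200·19.50) / 214.2 = 82.66/214.2 = 0.3859 mg/L.
Half-life 0.282 d → k = ln 2 / 0.282 = 2.458 d⁻¹.
Set 0.3859·exp(−k·t) = 0.072 → t = ln(0.3859/0.072)/k = 59010 s = 16.39 h.
Distance = v·t = 0.94·59010 = 55470 m = 55.47 km.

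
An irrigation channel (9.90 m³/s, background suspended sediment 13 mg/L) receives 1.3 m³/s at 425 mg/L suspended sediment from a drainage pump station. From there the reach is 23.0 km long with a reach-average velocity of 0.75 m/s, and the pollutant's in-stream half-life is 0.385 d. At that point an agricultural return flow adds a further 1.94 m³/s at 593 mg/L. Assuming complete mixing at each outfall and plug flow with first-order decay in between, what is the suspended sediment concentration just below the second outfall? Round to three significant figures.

115 mg/L

Flow-weighted average: C = (9.900·13.00 + 1.300·425.0) / 11.20 = 681.2/11.20 = 60.82 mg/L; combined flow 11.20 m³/s.
Travel time t = 23.0·1000 / 0.75 = 30670 s = 8.519 h.
Half-life 0.385 d → k = ln 2 / 0.385 = 1.800 d⁻¹.
After decay, C = 60.82 × e^(−kt) = 60.82 × 0.5278 = 32.10 mg/L.
At the second outfall, C = (11.20·32.10 + 1.940·593.0) / (11.20 + 1.940) = 114.9 mg/L.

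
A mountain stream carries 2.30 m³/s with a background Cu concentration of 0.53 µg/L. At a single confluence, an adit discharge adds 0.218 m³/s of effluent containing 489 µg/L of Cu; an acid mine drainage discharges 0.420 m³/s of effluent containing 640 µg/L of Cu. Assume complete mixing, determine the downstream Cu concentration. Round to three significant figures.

128 µg/L

Conservation of mass: C = (2.300·0.5300 + 0.2180·489.0 + 0.4200·640.0) / 2.938 = 376.6/2.938 = 128.2 µg/L.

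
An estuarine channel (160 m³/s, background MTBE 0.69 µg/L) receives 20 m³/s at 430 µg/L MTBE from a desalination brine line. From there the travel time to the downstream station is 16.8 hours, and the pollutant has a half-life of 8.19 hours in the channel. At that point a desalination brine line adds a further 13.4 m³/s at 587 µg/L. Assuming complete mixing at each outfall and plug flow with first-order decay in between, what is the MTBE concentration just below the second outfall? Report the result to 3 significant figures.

Flow-weighted average: C = (160.0·0.6900 + 20.00·430.0) / 180.0 = 8710/180.0 = 48.39 µg/L; combined flow 180.0 m³/s.
Half-life 8.19 h → k = ln 2 / 8.19 = 0.08463 h⁻¹ = 2.031 d⁻¹.
Applying C = C₀e^(−kt): 48.39 × 0.2413 = 11.68 µg/L.
Second outfall: C = (180.0·11.68 + 13.40·587.0)/193.4 = 51.54 µg/L.

51.5 µg/L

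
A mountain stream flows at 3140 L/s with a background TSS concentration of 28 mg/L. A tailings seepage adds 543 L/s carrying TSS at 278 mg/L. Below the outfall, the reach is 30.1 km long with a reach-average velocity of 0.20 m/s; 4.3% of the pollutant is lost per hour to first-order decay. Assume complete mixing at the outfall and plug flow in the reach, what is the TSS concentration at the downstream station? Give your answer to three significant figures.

10.3 mg/L

After mixing, C = (3140·28.00 + 543.0·278.0) / 3683 = 238900/3683 = 64.86 mg/L.
Travel time t = 30.1·1000 / 0.20 = 150500 s = 41.81 h.
4.3%/h lost → k = −ln(1 − 0.043) = 0.04395 h⁻¹.
Decay over the reach: 64.86·exp(−kt) = 64.86·0.1592 = 10.33 mg/L.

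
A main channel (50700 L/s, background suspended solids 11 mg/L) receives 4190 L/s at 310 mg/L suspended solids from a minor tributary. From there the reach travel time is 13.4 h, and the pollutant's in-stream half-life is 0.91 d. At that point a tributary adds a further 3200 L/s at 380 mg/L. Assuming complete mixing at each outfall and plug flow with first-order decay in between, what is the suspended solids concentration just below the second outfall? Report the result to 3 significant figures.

41.8 mg/L

After mixing, C = (50700·11.00 + 4190·310.0) / 54890 = 1857000/54890 = 33.82 mg/L; combined flow 54890 L/s.
Half-life 0.91 d → k = ln 2 / 0.91 = 0.7617 d⁻¹.
Applying C = C₀e^(−kt): 33.82 × 0.6536 = 22.11 mg/L.
Second outfall: C = (54890·22.11 + 3200·380.0)/58090 = 41.82 mg/L.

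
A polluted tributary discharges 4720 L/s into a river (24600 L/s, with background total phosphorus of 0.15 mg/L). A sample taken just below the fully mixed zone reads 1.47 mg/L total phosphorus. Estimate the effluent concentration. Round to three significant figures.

8.35 mg/L

Mass balance: 24600·0.1500 + 4720·Cₑ = 29320·1.470
→ Cₑ = (29320·1.470 − 24600·0.1500) / 4720 = 8.350 mg/L.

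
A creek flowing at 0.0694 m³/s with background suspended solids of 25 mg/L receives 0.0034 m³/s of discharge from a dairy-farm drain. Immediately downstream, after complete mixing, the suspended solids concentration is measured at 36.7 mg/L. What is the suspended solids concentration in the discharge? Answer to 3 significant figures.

Mass balance: 0.06940·25.00 + 0.003400·Cₑ = 0.07280·36.70
→ Cₑ = (0.07280·36.70 − 0.06940·25.00) / 0.003400 = 275.5 mg/L.

276 mg/L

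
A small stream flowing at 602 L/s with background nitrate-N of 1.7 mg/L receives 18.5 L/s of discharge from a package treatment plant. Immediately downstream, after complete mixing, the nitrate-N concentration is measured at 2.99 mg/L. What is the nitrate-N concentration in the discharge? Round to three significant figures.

45.0 mg/L

Mass balance: 602.0·1.700 + 18.50·Cₑ = 620.5·2.990
→ Cₑ = (620.5·2.990 − 602.0·1.700) / 18.50 = 44.97 mg/L.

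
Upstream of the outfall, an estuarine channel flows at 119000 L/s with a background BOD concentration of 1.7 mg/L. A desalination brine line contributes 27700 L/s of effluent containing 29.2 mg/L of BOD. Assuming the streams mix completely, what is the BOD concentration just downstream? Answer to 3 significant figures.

Mass balance: C = (119000·1.700 + 27700·29.20) / 146700 = 1011000/146700 = 6.893 mg/L.

6.89 mg/L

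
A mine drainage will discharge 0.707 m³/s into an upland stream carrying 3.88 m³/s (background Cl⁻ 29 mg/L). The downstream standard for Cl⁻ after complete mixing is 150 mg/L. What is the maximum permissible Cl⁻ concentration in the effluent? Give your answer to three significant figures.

814 mg/L

At the limit, (Qr·Cr + Qe·Cₑ)/(Qr + Qe) = 150:
Cₑ = (4.587·150 − 3.880·29.00) / 0.7070 = 814.0 mg/L.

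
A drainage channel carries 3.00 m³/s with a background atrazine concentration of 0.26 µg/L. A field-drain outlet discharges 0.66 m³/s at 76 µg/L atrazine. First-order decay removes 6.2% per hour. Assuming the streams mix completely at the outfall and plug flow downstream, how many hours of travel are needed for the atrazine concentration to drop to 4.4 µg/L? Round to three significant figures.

Mass balance: C = (3.000·0.2600 + 0.6600·76.00) / 3.660 = 50.94/3.660 = 13.92 µg/L.
6.2%/h lost → k = −ln(1 − 0.062) = 0.06401 h⁻¹.
13.92·exp(−k·t) = 4.4 → t = ln(13.92/4.4)/k = 64770 s = 17.99 h.

18.0 h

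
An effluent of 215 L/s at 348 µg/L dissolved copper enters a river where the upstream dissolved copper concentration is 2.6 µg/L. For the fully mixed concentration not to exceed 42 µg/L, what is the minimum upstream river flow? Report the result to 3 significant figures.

1670 L/s

Set C_mix = 42: (Q·2.600 + 215.0·348.0) / (Q + 215.0) = 42
→ Q = 215.0·(348.0 − 42)/(42 − 2.600) = 1670 L/s.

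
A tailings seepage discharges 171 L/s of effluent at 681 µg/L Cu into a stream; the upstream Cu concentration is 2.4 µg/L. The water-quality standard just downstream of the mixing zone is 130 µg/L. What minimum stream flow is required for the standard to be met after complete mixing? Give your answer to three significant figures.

738 L/s

Set C_mix = 130: (Q·2.400 + 171.0·681.0) / (Q + 171.0) = 130
→ Q = 171.0·(681.0 − 130)/(130 − 2.400) = 738.4 L/s.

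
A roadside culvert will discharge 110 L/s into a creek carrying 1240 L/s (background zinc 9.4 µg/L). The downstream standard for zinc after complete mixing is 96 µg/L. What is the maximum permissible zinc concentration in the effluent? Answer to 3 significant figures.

At the limit, (Qr·Cr + Qe·Cₑ)/(Qr + Qe) = 96:
Cₑ = (1350·96 − 1240·9.400) / 110.0 = 1072 µg/L.

1070 µg/L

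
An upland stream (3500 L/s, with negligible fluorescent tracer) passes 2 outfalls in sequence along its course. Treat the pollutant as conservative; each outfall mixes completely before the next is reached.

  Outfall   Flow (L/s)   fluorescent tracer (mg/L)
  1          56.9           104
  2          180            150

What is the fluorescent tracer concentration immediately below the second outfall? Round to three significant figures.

After outfall 1: Q = 3500 + 56.90 = 3557 L/s; C = (3500·0 + 56.90·104.0)/3557 = 1.664 mg/L.
After outfall 2: Q = 3557 + 180.0 = 3737 L/s; C = (3557·1.664 + 180.0·150.0)/3737 = 8.809 mg/L.

8.81 mg/L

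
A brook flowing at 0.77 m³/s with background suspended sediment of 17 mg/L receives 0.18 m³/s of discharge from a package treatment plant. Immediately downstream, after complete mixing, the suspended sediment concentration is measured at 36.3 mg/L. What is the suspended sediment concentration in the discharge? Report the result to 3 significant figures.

Mass balance: 0.7700·17.00 + 0.1800·Cₑ = 0.9500·36.30
→ Cₑ = (0.9500·36.30 − 0.7700·17.00) / 0.1800 = 118.9 mg/L.

119 mg/L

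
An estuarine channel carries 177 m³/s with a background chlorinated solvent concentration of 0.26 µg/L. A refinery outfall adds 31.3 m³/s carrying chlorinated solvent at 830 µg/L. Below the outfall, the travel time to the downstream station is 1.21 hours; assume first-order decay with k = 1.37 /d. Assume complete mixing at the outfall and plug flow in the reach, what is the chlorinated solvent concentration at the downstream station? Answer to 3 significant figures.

117 µg/L

Mass balance: C = (177.0·0.2600 + 31.30·830.0) / 208.3 = 26030/208.3 = 124.9 µg/L.
Decay over the reach: 124.9·exp(−kt) = 124.9·0.9333 = 116.6 µg/L.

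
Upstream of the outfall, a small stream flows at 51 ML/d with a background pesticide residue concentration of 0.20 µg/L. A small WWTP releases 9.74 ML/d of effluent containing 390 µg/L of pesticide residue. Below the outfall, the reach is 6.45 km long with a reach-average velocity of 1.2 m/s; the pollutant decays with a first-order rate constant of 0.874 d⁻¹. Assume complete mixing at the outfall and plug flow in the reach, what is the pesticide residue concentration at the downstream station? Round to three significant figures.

Mixed concentration C = ΣQC/ΣQ = (51.00·0.2000 + 9.740·390.0) / 60.74 = 3809/60.74 = 62.71 µg/L.
Travel time t = 6.45·1000 / 1.2 = 5375 s = 1.493 h.
Decay over the reach: 62.71·exp(−kt) = 62.71·0.9471 = 59.39 µg/L.

59.4 µg/L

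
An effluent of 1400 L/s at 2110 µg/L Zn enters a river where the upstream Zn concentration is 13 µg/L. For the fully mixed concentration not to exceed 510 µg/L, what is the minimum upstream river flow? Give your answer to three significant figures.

Set C_mix = 510: (Q·13.00 + 1400·2110) / (Q + 1400) = 510
→ Q = 1400·(2110 − 510)/(510 − 13.00) = 4507 L/s.

4510 L/s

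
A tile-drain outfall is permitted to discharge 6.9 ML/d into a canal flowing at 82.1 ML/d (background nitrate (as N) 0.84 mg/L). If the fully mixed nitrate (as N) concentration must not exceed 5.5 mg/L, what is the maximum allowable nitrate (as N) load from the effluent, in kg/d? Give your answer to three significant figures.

Mass balance at the limit: 82.10·0.8400 + 6.900·Cₑ = 89.00·5.5 → Cₑ = 60.95 mg/L.
6.900 ML/d = 0.07986 m³/s. Load = 0.07986 m³/s × 60.95 g/m³ × 86 400 s/d = 420.5 kg/d.

421 kg/d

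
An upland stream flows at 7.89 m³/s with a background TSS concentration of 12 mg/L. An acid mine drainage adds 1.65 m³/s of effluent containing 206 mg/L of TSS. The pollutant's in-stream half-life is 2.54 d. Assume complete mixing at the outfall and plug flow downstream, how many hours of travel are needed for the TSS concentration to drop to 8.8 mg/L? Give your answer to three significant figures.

Flow-weighted average: C = (7.890·12.00 + 1.650·206.0) / 9.540 = 434.6/9.540 = 45.55 mg/L.
Half-life 2.54 d → k = ln 2 / 2.54 = 0.2729 d⁻¹.
45.55·exp(−k·t) = 8.8 → t = ln(45.55/8.8)/k = 520500 s = 144.6 h.

145 h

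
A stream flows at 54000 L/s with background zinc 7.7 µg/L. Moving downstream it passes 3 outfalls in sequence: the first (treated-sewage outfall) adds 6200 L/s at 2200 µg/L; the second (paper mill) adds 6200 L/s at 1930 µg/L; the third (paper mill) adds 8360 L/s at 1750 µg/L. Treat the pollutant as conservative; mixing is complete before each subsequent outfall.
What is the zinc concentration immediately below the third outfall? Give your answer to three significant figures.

544 µg/L

After outfall 1: Q = 54000 + 6200 = 60200 L/s; C = (54000·7.700 + 6200·2200)/60200 = 233.5 µg/L.
After outfall 2: Q = 60200 + 6200 = 66400 L/s; C = (60200·233.5 + 6200·1930)/66400 = 391.9 µg/L.
After outfall 3: Q = 66400 + 8360 = 74760 L/s; C = (66400·391.9 + 8360·1750)/74760 = 543.8 µg/L.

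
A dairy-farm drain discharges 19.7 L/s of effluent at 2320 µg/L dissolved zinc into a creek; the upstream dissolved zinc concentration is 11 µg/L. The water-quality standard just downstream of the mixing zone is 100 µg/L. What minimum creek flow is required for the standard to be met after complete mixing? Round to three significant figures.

491 L/s

Set C_mix = 100: (Q·11.00 + 19.70·2320) / (Q + 19.70) = 100
→ Q = 19.70·(2320 − 100)/(100 − 11.00) = 491.4 L/s.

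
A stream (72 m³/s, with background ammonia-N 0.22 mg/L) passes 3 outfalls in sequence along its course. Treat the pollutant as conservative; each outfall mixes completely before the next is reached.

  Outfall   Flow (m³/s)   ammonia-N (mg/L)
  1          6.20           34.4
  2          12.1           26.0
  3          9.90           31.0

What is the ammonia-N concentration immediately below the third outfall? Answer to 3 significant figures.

After outfall 1: Q = 72.00 + 6.200 = 78.20 m³/s; C = (72.00·0.2200 + 6.200·34.40)/78.20 = 2.930 mg/L.
After outfall 2: Q = 78.20 + 12.10 = 90.30 m³/s; C = (78.20·2.930 + 12.10·26.00)/90.30 = 6.021 mg/L.
After outfall 3: Q = 90.30 + 9.900 = 100.2 m³/s; C = (90.30·6.021 + 9.900·31.00)/100.2 = 8.489 mg/L.

8.49 mg/L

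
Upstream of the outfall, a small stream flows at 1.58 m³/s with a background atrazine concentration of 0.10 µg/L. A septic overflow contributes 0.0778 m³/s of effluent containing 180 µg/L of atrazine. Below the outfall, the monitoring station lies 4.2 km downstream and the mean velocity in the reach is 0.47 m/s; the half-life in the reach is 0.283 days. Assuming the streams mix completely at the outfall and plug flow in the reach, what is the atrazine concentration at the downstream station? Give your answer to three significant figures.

6.63 µg/L

Flow-weighted average: C = (1.580·0.1000 + 0.07780·180.0) / 1.658 = 14.16/1.658 = 8.543 µg/L.
Travel time t = 4.2·1000 / 0.47 = 8936 s = 2.482 h.
Half-life 0.283 d → k = ln 2 / 0.283 = 2.449 d⁻¹.
After decay, C = 8.543 × e^(−kt) = 8.543 × 0.7762 = 6.631 µg/L.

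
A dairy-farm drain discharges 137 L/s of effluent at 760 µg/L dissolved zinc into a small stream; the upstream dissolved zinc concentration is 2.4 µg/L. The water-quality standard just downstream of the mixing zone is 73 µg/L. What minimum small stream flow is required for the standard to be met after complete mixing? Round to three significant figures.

1330 L/s

Set C_mix = 73: (Q·2.400 + 137.0·760.0) / (Q + 137.0) = 73
→ Q = 137.0·(760.0 − 73)/(73 − 2.400) = 1333 L/s.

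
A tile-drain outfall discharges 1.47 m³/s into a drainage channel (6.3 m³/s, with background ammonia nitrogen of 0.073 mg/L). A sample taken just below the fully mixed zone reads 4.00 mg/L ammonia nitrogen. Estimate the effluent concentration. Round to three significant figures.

20.8 mg/L

Mass balance: 6.300·0.07300 + 1.470·Cₑ = 7.770·4.000
→ Cₑ = (7.770·4.000 − 6.300·0.07300) / 1.470 = 20.83 mg/L.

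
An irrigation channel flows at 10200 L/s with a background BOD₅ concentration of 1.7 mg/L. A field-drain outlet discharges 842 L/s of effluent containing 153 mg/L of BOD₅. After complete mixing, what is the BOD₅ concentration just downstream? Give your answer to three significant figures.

Flow-weighted average: C = (10200·1.700 + 842.0·153.0) / 11040 = 146200/11040 = 13.24 mg/L.

13.2 mg/L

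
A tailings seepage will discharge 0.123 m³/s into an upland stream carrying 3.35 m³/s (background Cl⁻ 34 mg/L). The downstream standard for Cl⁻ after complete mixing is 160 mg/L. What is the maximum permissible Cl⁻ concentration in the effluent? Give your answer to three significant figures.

3590 mg/L

At the limit, (Qr·Cr + Qe·Cₑ)/(Qr + Qe) = 160:
Cₑ = (3.473·160 − 3.350·34.00) / 0.1230 = 3592 mg/L.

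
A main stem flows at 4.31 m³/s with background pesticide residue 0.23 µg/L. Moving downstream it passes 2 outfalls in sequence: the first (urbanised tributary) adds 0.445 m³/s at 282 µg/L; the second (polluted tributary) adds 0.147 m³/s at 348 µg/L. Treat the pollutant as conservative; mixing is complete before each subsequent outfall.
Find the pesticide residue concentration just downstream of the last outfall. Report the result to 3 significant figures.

36.2 µg/L

Below outfall 1: Q → 4.755 m³/s, C = (4.310·0.2300 + 0.4450·282.0)/4.755 = 26.60 µg/L.
Below outfall 2: Q → 4.902 m³/s, C = (4.755·26.60 + 0.1470·348.0)/4.902 = 36.24 µg/L.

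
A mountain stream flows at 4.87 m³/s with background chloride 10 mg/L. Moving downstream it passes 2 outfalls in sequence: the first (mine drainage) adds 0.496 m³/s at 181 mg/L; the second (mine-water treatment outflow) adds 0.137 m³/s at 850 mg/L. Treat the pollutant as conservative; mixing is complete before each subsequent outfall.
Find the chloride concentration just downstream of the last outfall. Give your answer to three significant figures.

After outfall 1: Q = 4.870 + 0.4960 = 5.366 m³/s; C = (4.870·10.00 + 0.4960·181.0)/5.366 = 25.81 mg/L.
After outfall 2: Q = 5.366 + 0.1370 = 5.503 m³/s; C = (5.366·25.81 + 0.1370·850.0)/5.503 = 46.32 mg/L.

46.3 mg/L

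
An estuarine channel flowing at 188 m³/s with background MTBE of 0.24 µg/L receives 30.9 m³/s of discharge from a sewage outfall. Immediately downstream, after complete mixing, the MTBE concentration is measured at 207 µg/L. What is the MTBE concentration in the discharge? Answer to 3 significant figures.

1460 µg/L

Mass balance: 188.0·0.2400 + 30.90·Cₑ = 218.9·207.0
→ Cₑ = (218.9·207.0 − 188.0·0.2400) / 30.90 = 1465 µg/L.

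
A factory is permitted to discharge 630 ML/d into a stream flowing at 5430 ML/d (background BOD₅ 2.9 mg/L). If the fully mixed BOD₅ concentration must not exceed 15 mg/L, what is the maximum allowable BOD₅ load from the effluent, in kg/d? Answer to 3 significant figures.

Mass balance at the limit: 5430·2.900 + 630.0·Cₑ = 6060·15 → Cₑ = 119.3 mg/L.
630.0 ML/d = 7.292 m³/s. Load = 7.292 m³/s × 119.3 g/m³ × 86 400 s/d = 75150 kg/d.

75200 kg/d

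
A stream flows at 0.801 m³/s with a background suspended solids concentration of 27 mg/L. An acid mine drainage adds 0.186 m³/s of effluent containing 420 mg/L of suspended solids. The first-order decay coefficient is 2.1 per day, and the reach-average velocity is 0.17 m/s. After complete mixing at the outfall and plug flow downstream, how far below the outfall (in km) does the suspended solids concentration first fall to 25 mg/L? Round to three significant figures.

9.77 km

Mixed concentration C = ΣQC/ΣQ = (0.8010·27.00 + 0.1860·420.0) / 0.9870 = 99.75/0.9870 = 101.1 mg/L.
Set 101.1·exp(−k·t) = 25 → t = ln(101.1/25)/k = 57470 s = 15.96 h.
Distance = v·t = 0.17·57470 = 9770 m = 9.770 km.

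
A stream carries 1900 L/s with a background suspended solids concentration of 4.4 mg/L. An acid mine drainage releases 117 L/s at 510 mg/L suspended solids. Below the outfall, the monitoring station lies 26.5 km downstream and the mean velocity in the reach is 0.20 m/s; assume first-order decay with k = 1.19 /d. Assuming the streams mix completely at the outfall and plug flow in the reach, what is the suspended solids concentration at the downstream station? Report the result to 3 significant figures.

Mixed concentration C = ΣQC/ΣQ = (1900·4.400 + 117.0·510.0) / 2017 = 68030/2017 = 33.73 mg/L.
Travel time t = 26.5·1000 / 0.20 = 132500 s = 36.81 h.
Decay over the reach: 33.73·exp(−kt) = 33.73·0.1612 = 5.438 mg/L.

5.44 mg/L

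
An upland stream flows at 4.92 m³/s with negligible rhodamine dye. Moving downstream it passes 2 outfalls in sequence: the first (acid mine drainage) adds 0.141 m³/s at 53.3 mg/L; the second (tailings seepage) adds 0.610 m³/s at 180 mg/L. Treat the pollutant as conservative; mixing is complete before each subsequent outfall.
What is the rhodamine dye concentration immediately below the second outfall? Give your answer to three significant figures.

Below outfall 1: Q → 5.061 m³/s, C = (4.920·0 + 0.1410·53.30)/5.061 = 1.485 mg/L.
Below outfall 2: Q → 5.671 m³/s, C = (5.061·1.485 + 0.6100·180.0)/5.671 = 20.69 mg/L.

20.7 mg/L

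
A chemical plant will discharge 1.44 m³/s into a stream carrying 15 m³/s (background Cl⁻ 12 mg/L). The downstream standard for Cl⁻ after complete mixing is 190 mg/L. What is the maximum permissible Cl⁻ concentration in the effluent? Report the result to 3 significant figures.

At the limit, (Qr·Cr + Qe·Cₑ)/(Qr + Qe) = 190:
Cₑ = (16.44·190 − 15.00·12.00) / 1.440 = 2044 mg/L.

2040 mg/L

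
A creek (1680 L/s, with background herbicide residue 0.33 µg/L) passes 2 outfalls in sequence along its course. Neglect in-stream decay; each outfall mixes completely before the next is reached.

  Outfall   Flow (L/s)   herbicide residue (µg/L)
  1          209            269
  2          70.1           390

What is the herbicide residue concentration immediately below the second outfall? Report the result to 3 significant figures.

Below outfall 1: Q → 1889 L/s, C = (1680·0.3300 + 209.0·269.0)/1889 = 30.06 µg/L.
Below outfall 2: Q → 1959 L/s, C = (1889·30.06 + 70.10·390.0)/1959 = 42.94 µg/L.

42.9 µg/L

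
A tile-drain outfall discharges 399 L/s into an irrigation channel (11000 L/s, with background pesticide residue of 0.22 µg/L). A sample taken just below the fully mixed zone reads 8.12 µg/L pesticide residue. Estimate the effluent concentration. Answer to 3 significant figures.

Mass balance: 11000·0.2200 + 399.0·Cₑ = 11400·8.120
→ Cₑ = (11400·8.120 − 11000·0.2200) / 399.0 = 225.9 µg/L.

226 µg/L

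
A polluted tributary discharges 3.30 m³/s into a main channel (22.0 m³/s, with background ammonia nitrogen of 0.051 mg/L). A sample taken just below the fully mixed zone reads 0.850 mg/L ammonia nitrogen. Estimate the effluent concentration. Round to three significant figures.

Mass balance: 22.00·0.05100 + 3.300·Cₑ = 25.30·0.8500
→ Cₑ = (25.30·0.8500 − 22.00·0.05100) / 3.300 = 6.177 mg/L.

6.18 mg/L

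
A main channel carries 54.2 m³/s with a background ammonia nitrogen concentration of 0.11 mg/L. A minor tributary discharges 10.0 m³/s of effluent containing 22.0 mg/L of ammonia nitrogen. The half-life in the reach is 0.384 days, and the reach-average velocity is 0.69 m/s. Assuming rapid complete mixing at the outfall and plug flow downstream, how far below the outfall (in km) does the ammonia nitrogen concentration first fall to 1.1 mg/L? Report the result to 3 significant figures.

38.4 km

Mass balance: C = (54.20·0.1100 + 10.00·22.00) / 64.20 = 226.0/64.20 = 3.520 mg/L.
Half-life 0.384 d → k = ln 2 / 0.384 = 1.805 d⁻¹.
Set 3.520·exp(−k·t) = 1.1 → t = ln(3.520/1.1)/k = 55670 s = 15.46 h.
Distance = v·t = 0.69·55670 = 38410 m = 38.41 km.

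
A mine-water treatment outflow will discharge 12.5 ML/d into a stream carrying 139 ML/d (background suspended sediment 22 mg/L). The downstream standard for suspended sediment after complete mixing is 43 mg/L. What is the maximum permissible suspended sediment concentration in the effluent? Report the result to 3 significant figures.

At the limit, (Qr·Cr + Qe·Cₑ)/(Qr + Qe) = 43:
Cₑ = (151.5·43 − 139.0·22.00) / 12.50 = 276.5 mg/L.

277 mg/L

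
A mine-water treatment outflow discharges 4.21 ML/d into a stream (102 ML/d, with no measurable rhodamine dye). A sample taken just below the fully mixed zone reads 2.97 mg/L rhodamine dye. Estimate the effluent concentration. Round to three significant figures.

Mass balance: 102.0·0 + 4.210·Cₑ = 106.2·2.970
→ Cₑ = (106.2·2.970 − 102.0·0) / 4.210 = 74.93 mg/L.

74.9 mg/L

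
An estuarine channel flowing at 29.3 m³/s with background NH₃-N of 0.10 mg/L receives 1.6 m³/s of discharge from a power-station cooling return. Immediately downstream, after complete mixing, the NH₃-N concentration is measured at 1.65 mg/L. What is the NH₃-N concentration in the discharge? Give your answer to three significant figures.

30.0 mg/L

Mass balance: 29.30·0.1000 + 1.600·Cₑ = 30.90·1.650
→ Cₑ = (30.90·1.650 − 29.30·0.1000) / 1.600 = 30.03 mg/L.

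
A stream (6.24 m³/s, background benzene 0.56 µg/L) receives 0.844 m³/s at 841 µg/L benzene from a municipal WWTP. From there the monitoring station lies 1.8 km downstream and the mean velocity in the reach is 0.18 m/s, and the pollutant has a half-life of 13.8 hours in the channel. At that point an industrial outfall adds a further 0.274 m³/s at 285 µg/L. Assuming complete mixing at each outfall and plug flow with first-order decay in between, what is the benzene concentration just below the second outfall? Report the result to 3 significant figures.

94.9 µg/L

Mixed concentration C = ΣQC/ΣQ = (6.240·0.5600 + 0.8440·841.0) / 7.084 = 713.3/7.084 = 100.7 µg/L; combined flow 7.084 m³/s.
Travel time t = 1.8·1000 / 0.18 = 10000 s = 2.778 h.
Half-life 13.8 h → k = ln 2 / 13.8 = 0.05023 h⁻¹ = 1.205 d⁻¹.
First-order decay: C = 100.7·exp(−k·t) = 100.7·0.8698 = 87.58 µg/L.
Second outfall: C = (7.084·87.58 + 0.2740·285.0)/7.358 = 94.93 µg/L.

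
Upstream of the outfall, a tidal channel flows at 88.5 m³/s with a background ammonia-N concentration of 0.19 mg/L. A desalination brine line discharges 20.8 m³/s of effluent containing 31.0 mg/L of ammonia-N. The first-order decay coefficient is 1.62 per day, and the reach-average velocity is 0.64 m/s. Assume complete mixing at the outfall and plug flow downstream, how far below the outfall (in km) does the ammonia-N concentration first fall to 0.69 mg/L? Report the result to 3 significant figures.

74.1 km

After mixing, C = (88.50·0.1900 + 20.80·31.00) / 109.3 = 661.6/109.3 = 6.053 mg/L.
Set 6.053·exp(−k·t) = 0.69 → t = ln(6.053/0.69)/k = 115800 s = 32.17 h.
Distance = v·t = 0.64·115800 = 74130 m = 74.13 km.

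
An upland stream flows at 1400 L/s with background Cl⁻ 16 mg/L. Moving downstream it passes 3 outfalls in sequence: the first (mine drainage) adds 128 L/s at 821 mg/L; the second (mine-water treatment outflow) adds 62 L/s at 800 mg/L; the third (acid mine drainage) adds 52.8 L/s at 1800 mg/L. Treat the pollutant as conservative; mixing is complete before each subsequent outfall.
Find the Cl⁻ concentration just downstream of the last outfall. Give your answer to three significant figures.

166 mg/L

After outfall 1: Q = 1400 + 128.0 = 1528 L/s; C = (1400·16.00 + 128.0·821.0)/1528 = 83.43 mg/L.
After outfall 2: Q = 1528 + 62.00 = 1590 L/s; C = (1528·83.43 + 62.00·800.0)/1590 = 111.4 mg/L.
After outfall 3: Q = 1590 + 52.80 = 1643 L/s; C = (1590·111.4 + 52.80·1800)/1643 = 165.6 mg/L.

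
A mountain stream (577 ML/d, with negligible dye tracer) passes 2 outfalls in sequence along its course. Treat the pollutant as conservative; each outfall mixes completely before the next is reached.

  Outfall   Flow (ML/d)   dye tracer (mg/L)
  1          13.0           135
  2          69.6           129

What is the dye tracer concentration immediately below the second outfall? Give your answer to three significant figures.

Below outfall 1: Q → 590.0 ML/d, C = (577.0·0 + 13.00·135.0)/590.0 = 2.975 mg/L.
Below outfall 2: Q → 659.6 ML/d, C = (590.0·2.975 + 69.60·129.0)/659.6 = 16.27 mg/L.

16.3 mg/L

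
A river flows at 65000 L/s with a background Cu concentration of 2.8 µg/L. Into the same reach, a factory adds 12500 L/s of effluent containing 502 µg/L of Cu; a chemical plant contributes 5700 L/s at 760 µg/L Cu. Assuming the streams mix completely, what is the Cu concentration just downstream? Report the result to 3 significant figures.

After mixing, C = (65000·2.800 + 12500·502.0 + 5700·760.0) / 83200 = 10790000/83200 = 129.7 µg/L.

130 µg/L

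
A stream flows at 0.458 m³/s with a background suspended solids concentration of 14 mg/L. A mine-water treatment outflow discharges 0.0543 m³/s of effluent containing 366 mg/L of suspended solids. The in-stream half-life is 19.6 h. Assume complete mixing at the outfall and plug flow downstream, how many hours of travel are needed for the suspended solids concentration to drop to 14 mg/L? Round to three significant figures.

Mixed concentration C = ΣQC/ΣQ = (0.4580·14.00 + 0.05430·366.0) / 0.5123 = 26.29/0.5123 = 51.31 mg/L.
Half-life 19.6 h → k = ln 2 / 19.6 = 0.03536 h⁻¹ = 0.8488 d⁻¹.
51.31·exp(−k·t) = 14 → t = ln(51.31/14)/k = 132200 s = 36.73 h.

36.7 h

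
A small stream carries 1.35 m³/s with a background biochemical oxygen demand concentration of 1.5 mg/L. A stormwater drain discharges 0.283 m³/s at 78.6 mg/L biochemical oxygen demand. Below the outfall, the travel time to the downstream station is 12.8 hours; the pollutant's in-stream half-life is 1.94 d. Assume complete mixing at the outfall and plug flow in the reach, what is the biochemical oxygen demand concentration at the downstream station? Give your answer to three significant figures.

12.3 mg/L

After mixing, C = (1.350·1.500 + 0.2830·78.60) / 1.633 = 24.27/1.633 = 14.86 mg/L.
Half-life 1.94 d → k = ln 2 / 1.94 = 0.3573 d⁻¹.
Decay over the reach: 14.86·exp(−kt) = 14.86·0.8265 = 12.28 mg/L.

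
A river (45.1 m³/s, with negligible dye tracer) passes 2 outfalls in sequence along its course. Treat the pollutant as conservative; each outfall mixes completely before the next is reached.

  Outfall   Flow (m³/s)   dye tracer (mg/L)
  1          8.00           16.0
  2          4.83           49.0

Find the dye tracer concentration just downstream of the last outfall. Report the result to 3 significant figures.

Outfall 1: combined Q = 53.10 m³/s; C = (45.10·0 + 8.000·16.00)/53.10 = 2.411 mg/L.
Outfall 2: combined Q = 57.93 m³/s; C = (53.10·2.411 + 4.830·49.00)/57.93 = 6.295 mg/L.

6.30 mg/L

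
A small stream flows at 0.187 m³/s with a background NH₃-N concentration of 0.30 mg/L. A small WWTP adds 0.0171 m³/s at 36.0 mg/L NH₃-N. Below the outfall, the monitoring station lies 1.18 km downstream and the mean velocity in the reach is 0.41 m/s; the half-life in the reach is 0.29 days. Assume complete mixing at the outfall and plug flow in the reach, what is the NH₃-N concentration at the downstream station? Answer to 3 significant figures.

Conservation of mass: C = (0.1870·0.3000 + 0.01710·36.00) / 0.2041 = 0.6717/0.2041 = 3.291 mg/L.
Travel time t = 1.18·1000 / 0.41 = 2878 s = 0.7995 h.
Half-life 0.29 d → k = ln 2 / 0.29 = 2.390 d⁻¹.
After decay, C = 3.291 × e^(−kt) = 3.291 × 0.9235 = 3.039 mg/L.

3.04 mg/L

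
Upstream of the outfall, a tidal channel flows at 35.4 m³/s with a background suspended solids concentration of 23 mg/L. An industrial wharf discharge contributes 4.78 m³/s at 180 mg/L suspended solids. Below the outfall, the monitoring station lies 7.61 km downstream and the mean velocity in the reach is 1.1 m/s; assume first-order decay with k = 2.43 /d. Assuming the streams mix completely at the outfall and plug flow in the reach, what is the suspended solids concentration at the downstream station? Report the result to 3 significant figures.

34.3 mg/L

After mixing, C = (35.40·23.00 + 4.780·180.0) / 40.18 = 1675/40.18 = 41.68 mg/L.
Travel time t = 7.61·1000 / 1.1 = 6918 s = 1.922 h.
First-order decay: C = 41.68·exp(−k·t) = 41.68·0.8232 = 34.31 mg/L.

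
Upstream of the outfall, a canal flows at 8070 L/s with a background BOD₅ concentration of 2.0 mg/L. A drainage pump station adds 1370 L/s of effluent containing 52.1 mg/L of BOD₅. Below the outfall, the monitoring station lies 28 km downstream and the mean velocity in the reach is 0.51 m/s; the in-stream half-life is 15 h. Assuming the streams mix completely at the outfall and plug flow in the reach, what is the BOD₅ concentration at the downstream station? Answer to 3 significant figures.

Conservation of mass: C = (8070·2.000 + 1370·52.10) / 9440 = 87520/9440 = 9.271 mg/L.
Travel time t = 28·1000 / 0.51 = 54900 s = 15.25 h.
Half-life 15 h → k = ln 2 / 15 = 0.04621 h⁻¹ = 1.109 d⁻¹.
After decay, C = 9.271 × e^(−kt) = 9.271 × 0.4942 = 4.582 mg/L.

4.58 mg/L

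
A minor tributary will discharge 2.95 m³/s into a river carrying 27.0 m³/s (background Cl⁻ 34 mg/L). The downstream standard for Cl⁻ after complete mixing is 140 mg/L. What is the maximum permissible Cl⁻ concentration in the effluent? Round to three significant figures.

At the limit, (Qr·Cr + Qe·Cₑ)/(Qr + Qe) = 140:
Cₑ = (29.95·140 − 27.00·34.00) / 2.950 = 1110 mg/L.

1110 mg/L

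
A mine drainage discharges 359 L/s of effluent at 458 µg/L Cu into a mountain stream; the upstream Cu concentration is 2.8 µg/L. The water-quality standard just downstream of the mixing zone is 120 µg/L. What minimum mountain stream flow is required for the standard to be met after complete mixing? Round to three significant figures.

1040 L/s

Set C_mix = 120: (Q·2.800 + 359.0·458.0) / (Q + 359.0) = 120
→ Q = 359.0·(458.0 − 120)/(120 − 2.800) = 1035 L/s.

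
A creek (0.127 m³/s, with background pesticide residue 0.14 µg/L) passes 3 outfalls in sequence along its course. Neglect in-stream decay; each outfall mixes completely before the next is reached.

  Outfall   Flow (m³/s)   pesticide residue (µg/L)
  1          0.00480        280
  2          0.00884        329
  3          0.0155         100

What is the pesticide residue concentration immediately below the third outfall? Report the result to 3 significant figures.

Below outfall 1: Q → 0.1318 m³/s, C = (0.1270·0.1400 + 0.004800·280.0)/0.1318 = 10.33 µg/L.
Below outfall 2: Q → 0.1406 m³/s, C = (0.1318·10.33 + 0.008840·329.0)/0.1406 = 30.36 µg/L.
Below outfall 3: Q → 0.1561 m³/s, C = (0.1406·30.36 + 0.01550·100.0)/0.1561 = 37.28 µg/L.

37.3 µg/L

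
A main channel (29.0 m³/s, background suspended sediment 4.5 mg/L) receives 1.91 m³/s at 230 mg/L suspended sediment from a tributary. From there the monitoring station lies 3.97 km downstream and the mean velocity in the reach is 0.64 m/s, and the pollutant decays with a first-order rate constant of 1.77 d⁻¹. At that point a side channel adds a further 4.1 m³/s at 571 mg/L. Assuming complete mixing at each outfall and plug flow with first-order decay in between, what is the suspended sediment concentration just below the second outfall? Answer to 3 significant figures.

81.2 mg/L

Conservation of mass: C = (29.00·4.500 + 1.910·230.0) / 30.91 = 569.8/30.91 = 18.43 mg/L; combined flow 30.91 m³/s.
Travel time t = 3.97·1000 / 0.64 = 6203 s = 1.723 h.
Applying C = C₀e^(−kt): 18.43 × 0.8807 = 16.23 mg/L.
Second outfall: C = (30.91·16.23 + 4.100·571.0)/35.01 = 81.20 mg/L.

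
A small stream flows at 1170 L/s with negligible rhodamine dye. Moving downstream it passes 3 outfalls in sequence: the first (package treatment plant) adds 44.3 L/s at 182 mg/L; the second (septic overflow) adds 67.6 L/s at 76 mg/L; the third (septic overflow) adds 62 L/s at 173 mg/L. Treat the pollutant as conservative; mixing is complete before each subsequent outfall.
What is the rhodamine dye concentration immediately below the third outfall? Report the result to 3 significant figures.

17.8 mg/L

Outfall 1: combined Q = 1214 L/s; C = (1170·0 + 44.30·182.0)/1214 = 6.640 mg/L.
Outfall 2: combined Q = 1282 L/s; C = (1214·6.640 + 67.60·76.00)/1282 = 10.30 mg/L.
Outfall 3: combined Q = 1344 L/s; C = (1282·10.30 + 62.00·173.0)/1344 = 17.80 mg/L.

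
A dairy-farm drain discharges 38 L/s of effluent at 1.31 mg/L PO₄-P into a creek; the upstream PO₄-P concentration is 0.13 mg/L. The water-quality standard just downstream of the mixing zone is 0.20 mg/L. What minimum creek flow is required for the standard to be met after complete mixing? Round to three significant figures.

Set C_mix = 0.20: (Q·0.1300 + 38.00·1.310) / (Q + 38.00) = 0.20
→ Q = 38.00·(1.310 − 0.20)/(0.20 − 0.1300) = 602.6 L/s.

603 L/s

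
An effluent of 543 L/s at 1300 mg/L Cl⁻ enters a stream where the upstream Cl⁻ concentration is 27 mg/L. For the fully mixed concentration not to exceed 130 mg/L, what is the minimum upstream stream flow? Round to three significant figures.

6170 L/s

Set C_mix = 130: (Q·27.00 + 543.0·1300) / (Q + 543.0) = 130
→ Q = 543.0·(1300 − 130)/(130 − 27.00) = 6168 L/s.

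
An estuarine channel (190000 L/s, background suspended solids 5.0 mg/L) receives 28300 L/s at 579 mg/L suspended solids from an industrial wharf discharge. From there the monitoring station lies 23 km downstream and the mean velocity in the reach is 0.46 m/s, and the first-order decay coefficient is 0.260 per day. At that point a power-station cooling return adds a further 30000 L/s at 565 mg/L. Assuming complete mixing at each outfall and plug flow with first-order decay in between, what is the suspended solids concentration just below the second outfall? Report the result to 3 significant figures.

Flow-weighted average: C = (190000·5.000 + 28300·579.0) / 218300 = 17340000/218300 = 79.41 mg/L; combined flow 218300 L/s.
Travel time t = 23·1000 / 0.46 = 50000 s = 13.89 h.
Decay over the reach: 79.41·exp(−kt) = 79.41·0.8603 = 68.32 mg/L.
At the second outfall, C = (218300·68.32 + 30000·565.0) / (218300 + 30000) = 128.3 mg/L.

128 mg/L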